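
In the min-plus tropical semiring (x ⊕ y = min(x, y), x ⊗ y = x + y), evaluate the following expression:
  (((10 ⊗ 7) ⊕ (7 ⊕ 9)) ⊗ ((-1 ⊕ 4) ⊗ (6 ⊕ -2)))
(((10 ⊗ 7) ⊕ (7 ⊕ 9)) ⊗ ((-1 ⊕ 4) ⊗ (6 ⊕ -2))) = 4

Expand innermost to outermost. Recall ⊕ takes the minimum of its arguments and ⊗ takes their sum. Working out the expression (((10 ⊗ 7) ⊕ (7 ⊕ 9)) ⊗ ((-1 ⊕ 4) ⊗ (6 ⊕ -2))) gives 4.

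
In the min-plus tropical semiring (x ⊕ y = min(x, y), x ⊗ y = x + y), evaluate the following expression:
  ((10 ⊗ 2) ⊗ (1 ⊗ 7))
((10 ⊗ 2) ⊗ (1 ⊗ 7)) = 20

Expand innermost to outermost. Recall ⊕ takes the minimum of its arguments and ⊗ takes their sum. Working out the expression ((10 ⊗ 2) ⊗ (1 ⊗ 7)) gives 20.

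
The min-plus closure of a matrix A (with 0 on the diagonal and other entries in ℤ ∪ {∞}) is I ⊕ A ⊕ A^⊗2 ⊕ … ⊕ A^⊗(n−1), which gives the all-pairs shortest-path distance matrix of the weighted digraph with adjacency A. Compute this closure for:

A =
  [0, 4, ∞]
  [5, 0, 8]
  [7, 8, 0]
Closure =
  [0, 4, 12]
  [5, 0, 8]
  [7, 8, 0]

This is the Floyd-Warshall all-pairs shortest-path computation. For each intermediate vertex k = 0, 1, …, 2, update dist[i][j] ← min(dist[i][j], dist[i][k] + dist[k][j]). The final matrix gives, for each (i, j), the minimum total weight of any directed path from i to j (possibly empty when i = j).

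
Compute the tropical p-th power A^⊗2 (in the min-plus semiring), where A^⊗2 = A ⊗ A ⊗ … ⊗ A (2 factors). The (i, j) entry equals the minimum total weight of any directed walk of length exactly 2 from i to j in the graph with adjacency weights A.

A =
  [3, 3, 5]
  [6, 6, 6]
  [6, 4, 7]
A^⊗2 =
  [6, 6, 8]
  [9, 9, 11]
  [9, 9, 10]

Each entry (A^⊗2)_ij equals the minimum over all length-2 walks i = v_0 → v_1 → … → v_2 = j of Σ_t A[v_t][v_{t+1}]. For example, for (i, j) = (0, 2) we minimise over 3 possible intermediate vertex sequences; the minimum is 8, attained along the walk 0 → 0 → 2.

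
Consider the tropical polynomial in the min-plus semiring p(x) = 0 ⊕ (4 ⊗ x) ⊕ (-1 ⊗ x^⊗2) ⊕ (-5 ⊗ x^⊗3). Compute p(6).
p(6) = 0

A tropical monomial a ⊗ x^⊗i evaluates to a + i · x. Evaluating each term at x = 6:
  Term 0 contributes 0 + 0 · 6 = 0
  Term 1 contributes 4 + 1 · 6 = 10
  Term 2 contributes -1 + 2 · 6 = 11
  Term 3 contributes -5 + 3 · 6 = 13
p(6) = ⊕ of these = min[0, 10, 11, 13] = 0.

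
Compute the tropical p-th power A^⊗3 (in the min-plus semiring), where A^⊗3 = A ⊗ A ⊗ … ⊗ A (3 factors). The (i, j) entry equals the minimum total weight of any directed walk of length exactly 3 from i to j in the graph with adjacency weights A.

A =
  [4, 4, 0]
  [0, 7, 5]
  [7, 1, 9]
A^⊗3 =
  [1, 5, 4]
  [4, 1, 4]
  [5, 5, 1]

Each entry (A^⊗3)_ij equals the minimum over all length-3 walks i = v_0 → v_1 → … → v_3 = j of Σ_t A[v_t][v_{t+1}]. For example, for (i, j) = (0, 2) we minimise over 9 possible intermediate vertex sequences; the minimum is 4, attained along the walk 0 → 1 → 0 → 2.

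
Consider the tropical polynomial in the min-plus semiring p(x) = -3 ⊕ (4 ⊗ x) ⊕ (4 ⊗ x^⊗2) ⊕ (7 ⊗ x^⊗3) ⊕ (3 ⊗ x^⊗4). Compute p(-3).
p(-3) = -9

A tropical monomial a ⊗ x^⊗i evaluates to a + i · x. Evaluating each term at x = -3:
  Term 0 contributes -3 + 0 · -3 = -3
  Term 1 contributes 4 + 1 · -3 = 1
  Term 2 contributes 4 + 2 · -3 = -2
  Term 3 contributes 7 + 3 · -3 = -2
  Term 4 contributes 3 + 4 · -3 = -9
p(-3) = ⊕ of these = min[-3, 1, -2, -2, -9] = -9.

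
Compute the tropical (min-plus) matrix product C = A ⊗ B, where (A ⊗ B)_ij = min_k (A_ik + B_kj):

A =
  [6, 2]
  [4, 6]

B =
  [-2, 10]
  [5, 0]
A ⊗ B =
  [4, 2]
  [2, 6]

Apply the min-plus product entry-by-entry:
  C[0][0] = min over k of (A[0][0] + B[0][0] = 6 + -2 = 4, A[0][1] + B[1][0] = 2 + 5 = 7) = 4 (attained at k = 0)
  C[0][1] = min over k of (A[0][0] + B[0][1] = 6 + 10 = 16, A[0][1] + B[1][1] = 2 + 0 = 2) = 2 (attained at k = 1)
  C[1][0] = min over k of (A[1][0] + B[0][0] = 4 + -2 = 2, A[1][1] + B[1][0] = 6 + 5 = 11) = 2 (attained at k = 0)
  C[1][1] = min over k of (A[1][0] + B[0][1] = 4 + 10 = 14, A[1][1] + B[1][1] = 6 + 0 = 6) = 6 (attained at k = 1)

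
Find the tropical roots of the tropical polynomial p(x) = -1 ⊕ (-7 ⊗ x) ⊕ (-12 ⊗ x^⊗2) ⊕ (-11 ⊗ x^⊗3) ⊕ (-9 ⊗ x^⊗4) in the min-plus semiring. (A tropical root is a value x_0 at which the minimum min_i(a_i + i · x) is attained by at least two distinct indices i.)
Roots: {-2, -1, 5, 6}

Each tropical root is a break point of the lower envelope of the lines y = a_i + i · x (there are 5 lines, with slopes 0, 1, ..., 4). Only the lines that attain the minimum somewhere contribute to roots; other lines are dominated. Here the surviving (envelope) indices are i = 4, i = 3, i = 2, i = 1, i = 0.
Intersections between consecutive envelope lines give the roots: for adjacent envelope indices i < j the intersection is x = (a_i − a_j) / (j − i). Reading off the sorted break points: {-2, -1, 5, 6}.
Verification: at each break x_0, at least two indices attain the minimum of min_i(a_i + i · x_0).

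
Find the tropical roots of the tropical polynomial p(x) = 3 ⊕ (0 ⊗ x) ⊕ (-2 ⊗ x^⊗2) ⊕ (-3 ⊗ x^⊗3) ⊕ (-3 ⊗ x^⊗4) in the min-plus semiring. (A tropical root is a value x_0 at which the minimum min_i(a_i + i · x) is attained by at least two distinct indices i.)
Roots: {0, 1, 2, 3}

Each tropical root is a break point of the lower envelope of the lines y = a_i + i · x (there are 5 lines, with slopes 0, 1, ..., 4). Only the lines that attain the minimum somewhere contribute to roots; other lines are dominated. Here the surviving (envelope) indices are i = 4, i = 3, i = 2, i = 1, i = 0.
Intersections between consecutive envelope lines give the roots: for adjacent envelope indices i < j the intersection is x = (a_i − a_j) / (j − i). Reading off the sorted break points: {0, 1, 2, 3}.
Verification: at each break x_0, at least two indices attain the minimum of min_i(a_i + i · x_0).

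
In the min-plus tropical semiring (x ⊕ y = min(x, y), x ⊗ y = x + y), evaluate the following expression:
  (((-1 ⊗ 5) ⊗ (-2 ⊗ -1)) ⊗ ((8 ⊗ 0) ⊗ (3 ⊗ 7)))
(((-1 ⊗ 5) ⊗ (-2 ⊗ -1)) ⊗ ((8 ⊗ 0) ⊗ (3 ⊗ 7))) = 19

Expand innermost to outermost. Recall ⊕ takes the minimum of its arguments and ⊗ takes their sum. Working out the expression (((-1 ⊗ 5) ⊗ (-2 ⊗ -1)) ⊗ ((8 ⊗ 0) ⊗ (3 ⊗ 7))) gives 19.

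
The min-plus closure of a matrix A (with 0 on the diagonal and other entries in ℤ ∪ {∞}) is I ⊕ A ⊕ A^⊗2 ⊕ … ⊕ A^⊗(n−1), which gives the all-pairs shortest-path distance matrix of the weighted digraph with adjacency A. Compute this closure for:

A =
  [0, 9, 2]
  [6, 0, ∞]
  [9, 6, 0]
Closure =
  [0, 8, 2]
  [6, 0, 8]
  [9, 6, 0]

This is the Floyd-Warshall all-pairs shortest-path computation. For each intermediate vertex k = 0, 1, …, 2, update dist[i][j] ← min(dist[i][j], dist[i][k] + dist[k][j]). The final matrix gives, for each (i, j), the minimum total weight of any directed path from i to j (possibly empty when i = j).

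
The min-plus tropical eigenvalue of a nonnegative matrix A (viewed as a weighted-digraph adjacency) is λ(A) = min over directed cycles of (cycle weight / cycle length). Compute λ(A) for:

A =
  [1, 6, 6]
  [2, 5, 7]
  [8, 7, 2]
λ(A) = 1

Enumerate directed cycles and compute their means (weight / length). Sample:
  cycle 0 → 0: weight = 1, length = 1, mean = 1/1 ≈ 1.000
  cycle 1 → 1: weight = 5, length = 1, mean = 5/1 ≈ 5.000
  cycle 2 → 2: weight = 2, length = 1, mean = 2/1 ≈ 2.000
  cycle 0 → 1 → 0: weight = 8, length = 2, mean = 8/2 ≈ 4.000
  cycle 0 → 2 → 0: weight = 14, length = 2, mean = 14/2 ≈ 7.000
  cycle 1 → 0 → 1: weight = 8, length = 2, mean = 8/2 ≈ 4.000
Minimum mean = 1.000, attained e.g. along the cycle 0 → 0 with weight 1 and length 1. So λ(A) = 1/1 = 1.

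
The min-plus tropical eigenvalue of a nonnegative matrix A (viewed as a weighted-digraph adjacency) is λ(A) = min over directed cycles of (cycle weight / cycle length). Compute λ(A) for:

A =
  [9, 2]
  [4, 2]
λ(A) = 2

Enumerate directed cycles and compute their means (weight / length). Sample:
  cycle 0 → 0: weight = 9, length = 1, mean = 9/1 ≈ 9.000
  cycle 1 → 1: weight = 2, length = 1, mean = 2/1 ≈ 2.000
  cycle 0 → 1 → 0: weight = 6, length = 2, mean = 6/2 ≈ 3.000
  cycle 1 → 0 → 1: weight = 6, length = 2, mean = 6/2 ≈ 3.000
Minimum mean = 2.000, attained e.g. along the cycle 1 → 1 with weight 2 and length 1. So λ(A) = 2/1 = 2.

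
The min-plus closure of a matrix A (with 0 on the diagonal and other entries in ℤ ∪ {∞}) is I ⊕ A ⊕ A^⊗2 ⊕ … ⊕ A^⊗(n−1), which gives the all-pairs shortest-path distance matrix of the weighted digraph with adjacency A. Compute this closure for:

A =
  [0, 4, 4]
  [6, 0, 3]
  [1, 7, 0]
Closure =
  [0, 4, 4]
  [4, 0, 3]
  [1, 5, 0]

This is the Floyd-Warshall all-pairs shortest-path computation. For each intermediate vertex k = 0, 1, …, 2, update dist[i][j] ← min(dist[i][j], dist[i][k] + dist[k][j]). The final matrix gives, for each (i, j), the minimum total weight of any directed path from i to j (possibly empty when i = j).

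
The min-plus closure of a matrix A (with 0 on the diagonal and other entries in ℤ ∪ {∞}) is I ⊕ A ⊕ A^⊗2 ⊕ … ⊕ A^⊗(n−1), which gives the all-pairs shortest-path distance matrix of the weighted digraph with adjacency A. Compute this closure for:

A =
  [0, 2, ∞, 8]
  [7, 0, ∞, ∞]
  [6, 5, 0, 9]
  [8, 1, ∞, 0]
Closure =
  [0, 2, ∞, 8]
  [7, 0, ∞, 15]
  [6, 5, 0, 9]
  [8, 1, ∞, 0]

This is the Floyd-Warshall all-pairs shortest-path computation. For each intermediate vertex k = 0, 1, …, 3, update dist[i][j] ← min(dist[i][j], dist[i][k] + dist[k][j]). The final matrix gives, for each (i, j), the minimum total weight of any directed path from i to j (possibly empty when i = j).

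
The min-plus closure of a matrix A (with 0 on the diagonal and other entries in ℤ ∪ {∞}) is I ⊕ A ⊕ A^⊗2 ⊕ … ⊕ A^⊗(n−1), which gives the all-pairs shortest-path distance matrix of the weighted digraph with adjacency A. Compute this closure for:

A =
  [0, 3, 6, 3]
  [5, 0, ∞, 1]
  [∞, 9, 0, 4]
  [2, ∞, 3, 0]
Closure =
  [0, 3, 6, 3]
  [3, 0, 4, 1]
  [6, 9, 0, 4]
  [2, 5, 3, 0]

This is the Floyd-Warshall all-pairs shortest-path computation. For each intermediate vertex k = 0, 1, …, 3, update dist[i][j] ← min(dist[i][j], dist[i][k] + dist[k][j]). The final matrix gives, for each (i, j), the minimum total weight of any directed path from i to j (possibly empty when i = j).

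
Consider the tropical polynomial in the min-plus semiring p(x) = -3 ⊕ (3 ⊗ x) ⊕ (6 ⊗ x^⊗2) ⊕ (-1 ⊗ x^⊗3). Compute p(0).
p(0) = -3

A tropical monomial a ⊗ x^⊗i evaluates to a + i · x. Evaluating each term at x = 0:
  Term 0 contributes -3 + 0 · 0 = -3
  Term 1 contributes 3 + 1 · 0 = 3
  Term 2 contributes 6 + 2 · 0 = 6
  Term 3 contributes -1 + 3 · 0 = -1
p(0) = ⊕ of these = min[-3, 3, 6, -1] = -3.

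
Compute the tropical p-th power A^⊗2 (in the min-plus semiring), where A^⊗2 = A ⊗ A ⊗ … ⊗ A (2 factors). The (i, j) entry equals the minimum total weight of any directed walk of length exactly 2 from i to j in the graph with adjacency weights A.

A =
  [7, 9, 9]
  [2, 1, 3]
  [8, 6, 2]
A^⊗2 =
  [11, 10, 11]
  [3, 2, 4]
  [8, 7, 4]

Each entry (A^⊗2)_ij equals the minimum over all length-2 walks i = v_0 → v_1 → … → v_2 = j of Σ_t A[v_t][v_{t+1}]. For example, for (i, j) = (0, 2) we minimise over 3 possible intermediate vertex sequences; the minimum is 11, attained along the walk 0 → 2 → 2.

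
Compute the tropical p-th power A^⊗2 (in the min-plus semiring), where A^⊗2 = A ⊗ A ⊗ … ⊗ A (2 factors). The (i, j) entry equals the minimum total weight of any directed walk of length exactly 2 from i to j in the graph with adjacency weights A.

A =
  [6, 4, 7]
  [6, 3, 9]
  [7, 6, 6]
A^⊗2 =
  [10, 7, 13]
  [9, 6, 12]
  [12, 9, 12]

Each entry (A^⊗2)_ij equals the minimum over all length-2 walks i = v_0 → v_1 → … → v_2 = j of Σ_t A[v_t][v_{t+1}]. For example, for (i, j) = (0, 2) we minimise over 3 possible intermediate vertex sequences; the minimum is 13, attained along the walk 0 → 0 → 2.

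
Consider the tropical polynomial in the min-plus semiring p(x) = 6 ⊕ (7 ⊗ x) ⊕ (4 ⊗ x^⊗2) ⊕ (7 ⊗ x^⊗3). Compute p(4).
p(4) = 6

A tropical monomial a ⊗ x^⊗i evaluates to a + i · x. Evaluating each term at x = 4:
  Term 0 contributes 6 + 0 · 4 = 6
  Term 1 contributes 7 + 1 · 4 = 11
  Term 2 contributes 4 + 2 · 4 = 12
  Term 3 contributes 7 + 3 · 4 = 19
p(4) = ⊕ of these = min[6, 11, 12, 19] = 6.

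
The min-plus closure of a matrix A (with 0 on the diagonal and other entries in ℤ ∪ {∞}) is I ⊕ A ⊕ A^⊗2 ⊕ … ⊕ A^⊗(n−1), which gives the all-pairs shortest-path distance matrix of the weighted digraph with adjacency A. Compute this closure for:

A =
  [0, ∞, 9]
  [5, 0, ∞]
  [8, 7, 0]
Closure =
  [0, 16, 9]
  [5, 0, 14]
  [8, 7, 0]

This is the Floyd-Warshall all-pairs shortest-path computation. For each intermediate vertex k = 0, 1, …, 2, update dist[i][j] ← min(dist[i][j], dist[i][k] + dist[k][j]). The final matrix gives, for each (i, j), the minimum total weight of any directed path from i to j (possibly empty when i = j).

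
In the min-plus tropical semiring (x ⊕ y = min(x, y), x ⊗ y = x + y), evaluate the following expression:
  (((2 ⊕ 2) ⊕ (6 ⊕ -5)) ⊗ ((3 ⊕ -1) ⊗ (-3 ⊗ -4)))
(((2 ⊕ 2) ⊕ (6 ⊕ -5)) ⊗ ((3 ⊕ -1) ⊗ (-3 ⊗ -4))) = -13

Expand innermost to outermost. Recall ⊕ takes the minimum of its arguments and ⊗ takes their sum. Working out the expression (((2 ⊕ 2) ⊕ (6 ⊕ -5)) ⊗ ((3 ⊕ -1) ⊗ (-3 ⊗ -4))) gives -13.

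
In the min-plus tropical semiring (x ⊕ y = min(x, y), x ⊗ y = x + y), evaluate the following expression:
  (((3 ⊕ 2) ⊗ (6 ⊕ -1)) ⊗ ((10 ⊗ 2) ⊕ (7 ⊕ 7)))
(((3 ⊕ 2) ⊗ (6 ⊕ -1)) ⊗ ((10 ⊗ 2) ⊕ (7 ⊕ 7))) = 8

Expand innermost to outermost. Recall ⊕ takes the minimum of its arguments and ⊗ takes their sum. Working out the expression (((3 ⊕ 2) ⊗ (6 ⊕ -1)) ⊗ ((10 ⊗ 2) ⊕ (7 ⊕ 7))) gives 8.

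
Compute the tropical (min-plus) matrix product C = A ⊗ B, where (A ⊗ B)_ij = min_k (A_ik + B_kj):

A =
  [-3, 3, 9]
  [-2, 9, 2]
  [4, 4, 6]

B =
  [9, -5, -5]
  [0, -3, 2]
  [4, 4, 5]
A ⊗ B =
  [3, -8, -8]
  [6, -7, -7]
  [4, -1, -1]

Apply the min-plus product entry-by-entry:
  C[0][0] = min over k of (A[0][0] + B[0][0] = -3 + 9 = 6, A[0][1] + B[1][0] = 3 + 0 = 3, A[0][2] + B[2][0] = 9 + 4 = 13) = 3 (attained at k = 1)
  C[0][1] = min over k of (A[0][0] + B[0][1] = -3 + -5 = -8, A[0][1] + B[1][1] = 3 + -3 = 0, A[0][2] + B[2][1] = 9 + 4 = 13) = -8 (attained at k = 0)
  C[0][2] = min over k of (A[0][0] + B[0][2] = -3 + -5 = -8, A[0][1] + B[1][2] = 3 + 2 = 5, A[0][2] + B[2][2] = 9 + 5 = 14) = -8 (attained at k = 0)
  C[1][0] = min over k of (A[1][0] + B[0][0] = -2 + 9 = 7, A[1][1] + B[1][0] = 9 + 0 = 9, A[1][2] + B[2][0] = 2 + 4 = 6) = 6 (attained at k = 2)
  C[1][1] = min over k of (A[1][0] + B[0][1] = -2 + -5 = -7, A[1][1] + B[1][1] = 9 + -3 = 6, A[1][2] + B[2][1] = 2 + 4 = 6) = -7 (attained at k = 0)
  C[1][2] = min over k of (A[1][0] + B[0][2] = -2 + -5 = -7, A[1][1] + B[1][2] = 9 + 2 = 11, A[1][2] + B[2][2] = 2 + 5 = 7) = -7 (attained at k = 0)
  C[2][0] = min over k of (A[2][0] + B[0][0] = 4 + 9 = 13, A[2][1] + B[1][0] = 4 + 0 = 4, A[2][2] + B[2][0] = 6 + 4 = 10) = 4 (attained at k = 1)
  C[2][1] = min over k of (A[2][0] + B[0][1] = 4 + -5 = -1, A[2][1] + B[1][1] = 4 + -3 = 1, A[2][2] + B[2][1] = 6 + 4 = 10) = -1 (attained at k = 0)
  C[2][2] = min over k of (A[2][0] + B[0][2] = 4 + -5 = -1, A[2][1] + B[1][2] = 4 + 2 = 6, A[2][2] + B[2][2] = 6 + 5 = 11) = -1 (attained at k = 0)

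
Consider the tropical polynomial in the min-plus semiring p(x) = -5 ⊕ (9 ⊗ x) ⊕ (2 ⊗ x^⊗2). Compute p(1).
p(1) = -5

A tropical monomial a ⊗ x^⊗i evaluates to a + i · x. Evaluating each term at x = 1:
  Term 0 contributes -5 + 0 · 1 = -5
  Term 1 contributes 9 + 1 · 1 = 10
  Term 2 contributes 2 + 2 · 1 = 4
p(1) = ⊕ of these = min[-5, 10, 4] = -5.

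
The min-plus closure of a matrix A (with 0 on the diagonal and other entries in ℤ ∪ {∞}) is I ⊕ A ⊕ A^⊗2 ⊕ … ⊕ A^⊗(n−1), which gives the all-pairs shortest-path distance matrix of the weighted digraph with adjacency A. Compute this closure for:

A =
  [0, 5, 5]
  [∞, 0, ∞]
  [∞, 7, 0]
Closure =
  [0, 5, 5]
  [∞, 0, ∞]
  [∞, 7, 0]

This is the Floyd-Warshall all-pairs shortest-path computation. For each intermediate vertex k = 0, 1, …, 2, update dist[i][j] ← min(dist[i][j], dist[i][k] + dist[k][j]). The final matrix gives, for each (i, j), the minimum total weight of any directed path from i to j (possibly empty when i = j).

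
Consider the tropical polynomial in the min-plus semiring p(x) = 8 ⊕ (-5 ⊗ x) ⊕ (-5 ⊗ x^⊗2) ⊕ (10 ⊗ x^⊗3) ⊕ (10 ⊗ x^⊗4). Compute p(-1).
p(-1) = -7

A tropical monomial a ⊗ x^⊗i evaluates to a + i · x. Evaluating each term at x = -1:
  Term 0 contributes 8 + 0 · -1 = 8
  Term 1 contributes -5 + 1 · -1 = -6
  Term 2 contributes -5 + 2 · -1 = -7
  Term 3 contributes 10 + 3 · -1 = 7
  Term 4 contributes 10 + 4 · -1 = 6
p(-1) = ⊕ of these = min[8, -6, -7, 7, 6] = -7.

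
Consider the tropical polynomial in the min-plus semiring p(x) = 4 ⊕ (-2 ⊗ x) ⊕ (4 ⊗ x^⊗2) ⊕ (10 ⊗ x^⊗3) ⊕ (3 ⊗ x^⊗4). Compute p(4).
p(4) = 2

A tropical monomial a ⊗ x^⊗i evaluates to a + i · x. Evaluating each term at x = 4:
  Term 0 contributes 4 + 0 · 4 = 4
  Term 1 contributes -2 + 1 · 4 = 2
  Term 2 contributes 4 + 2 · 4 = 12
  Term 3 contributes 10 + 3 · 4 = 22
  Term 4 contributes 3 + 4 · 4 = 19
p(4) = ⊕ of these = min[4, 2, 12, 22, 19] = 2.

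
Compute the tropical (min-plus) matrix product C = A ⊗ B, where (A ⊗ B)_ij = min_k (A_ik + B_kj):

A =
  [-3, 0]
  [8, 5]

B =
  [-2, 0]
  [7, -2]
A ⊗ B =
  [-5, -3]
  [6, 3]

Apply the min-plus product entry-by-entry:
  C[0][0] = min over k of (A[0][0] + B[0][0] = -3 + -2 = -5, A[0][1] + B[1][0] = 0 + 7 = 7) = -5 (attained at k = 0)
  C[0][1] = min over k of (A[0][0] + B[0][1] = -3 + 0 = -3, A[0][1] + B[1][1] = 0 + -2 = -2) = -3 (attained at k = 0)
  C[1][0] = min over k of (A[1][0] + B[0][0] = 8 + -2 = 6, A[1][1] + B[1][0] = 5 + 7 = 12) = 6 (attained at k = 0)
  C[1][1] = min over k of (A[1][0] + B[0][1] = 8 + 0 = 8, A[1][1] + B[1][1] = 5 + -2 = 3) = 3 (attained at k = 1)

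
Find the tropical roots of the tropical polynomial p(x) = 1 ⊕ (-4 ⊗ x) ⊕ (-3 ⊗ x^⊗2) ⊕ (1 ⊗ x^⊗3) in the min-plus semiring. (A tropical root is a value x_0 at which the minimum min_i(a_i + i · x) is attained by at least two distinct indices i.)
Roots: {-4, -1, 5}

Each tropical root is a break point of the lower envelope of the lines y = a_i + i · x (there are 4 lines, with slopes 0, 1, ..., 3). Only the lines that attain the minimum somewhere contribute to roots; other lines are dominated. Here the surviving (envelope) indices are i = 3, i = 2, i = 1, i = 0.
Intersections between consecutive envelope lines give the roots: for adjacent envelope indices i < j the intersection is x = (a_i − a_j) / (j − i). Reading off the sorted break points: {-4, -1, 5}.
Verification: at each break x_0, at least two indices attain the minimum of min_i(a_i + i · x_0).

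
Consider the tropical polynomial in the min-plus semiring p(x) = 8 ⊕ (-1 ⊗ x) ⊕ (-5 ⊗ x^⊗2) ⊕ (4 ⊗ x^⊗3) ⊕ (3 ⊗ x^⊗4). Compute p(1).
p(1) = -3

A tropical monomial a ⊗ x^⊗i evaluates to a + i · x. Evaluating each term at x = 1:
  Term 0 contributes 8 + 0 · 1 = 8
  Term 1 contributes -1 + 1 · 1 = 0
  Term 2 contributes -5 + 2 · 1 = -3
  Term 3 contributes 4 + 3 · 1 = 7
  Term 4 contributes 3 + 4 · 1 = 7
p(1) = ⊕ of these = min[8, 0, -3, 7, 7] = -3.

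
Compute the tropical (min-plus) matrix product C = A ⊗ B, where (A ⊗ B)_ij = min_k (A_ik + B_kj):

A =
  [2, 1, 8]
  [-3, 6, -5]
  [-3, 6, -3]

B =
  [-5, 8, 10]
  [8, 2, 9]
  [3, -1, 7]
A ⊗ B =
  [-3, 3, 10]
  [-8, -6, 2]
  [-8, -4, 4]

Apply the min-plus product entry-by-entry:
  C[0][0] = min over k of (A[0][0] + B[0][0] = 2 + -5 = -3, A[0][1] + B[1][0] = 1 + 8 = 9, A[0][2] + B[2][0] = 8 + 3 = 11) = -3 (attained at k = 0)
  C[0][1] = min over k of (A[0][0] + B[0][1] = 2 + 8 = 10, A[0][1] + B[1][1] = 1 + 2 = 3, A[0][2] + B[2][1] = 8 + -1 = 7) = 3 (attained at k = 1)
  C[0][2] = min over k of (A[0][0] + B[0][2] = 2 + 10 = 12, A[0][1] + B[1][2] = 1 + 9 = 10, A[0][2] + B[2][2] = 8 + 7 = 15) = 10 (attained at k = 1)
  C[1][0] = min over k of (A[1][0] + B[0][0] = -3 + -5 = -8, A[1][1] + B[1][0] = 6 + 8 = 14, A[1][2] + B[2][0] = -5 + 3 = -2) = -8 (attained at k = 0)
  C[1][1] = min over k of (A[1][0] + B[0][1] = -3 + 8 = 5, A[1][1] + B[1][1] = 6 + 2 = 8, A[1][2] + B[2][1] = -5 + -1 = -6) = -6 (attained at k = 2)
  C[1][2] = min over k of (A[1][0] + B[0][2] = -3 + 10 = 7, A[1][1] + B[1][2] = 6 + 9 = 15, A[1][2] + B[2][2] = -5 + 7 = 2) = 2 (attained at k = 2)
  C[2][0] = min over k of (A[2][0] + B[0][0] = -3 + -5 = -8, A[2][1] + B[1][0] = 6 + 8 = 14, A[2][2] + B[2][0] = -3 + 3 = 0) = -8 (attained at k = 0)
  C[2][1] = min over k of (A[2][0] + B[0][1] = -3 + 8 = 5, A[2][1] + B[1][1] = 6 + 2 = 8, A[2][2] + B[2][1] = -3 + -1 = -4) = -4 (attained at k = 2)
  C[2][2] = min over k of (A[2][0] + B[0][2] = -3 + 10 = 7, A[2][1] + B[1][2] = 6 + 9 = 15, A[2][2] + B[2][2] = -3 + 7 = 4) = 4 (attained at k = 2)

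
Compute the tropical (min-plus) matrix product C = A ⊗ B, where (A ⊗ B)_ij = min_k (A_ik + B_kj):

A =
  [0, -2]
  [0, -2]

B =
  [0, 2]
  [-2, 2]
A ⊗ B =
  [-4, 0]
  [-4, 0]

Apply the min-plus product entry-by-entry:
  C[0][0] = min over k of (A[0][0] + B[0][0] = 0 + 0 = 0, A[0][1] + B[1][0] = -2 + -2 = -4) = -4 (attained at k = 1)
  C[0][1] = min over k of (A[0][0] + B[0][1] = 0 + 2 = 2, A[0][1] + B[1][1] = -2 + 2 = 0) = 0 (attained at k = 1)
  C[1][0] = min over k of (A[1][0] + B[0][0] = 0 + 0 = 0, A[1][1] + B[1][0] = -2 + -2 = -4) = -4 (attained at k = 1)
  C[1][1] = min over k of (A[1][0] + B[0][1] = 0 + 2 = 2, A[1][1] + B[1][1] = -2 + 2 = 0) = 0 (attained at k = 1)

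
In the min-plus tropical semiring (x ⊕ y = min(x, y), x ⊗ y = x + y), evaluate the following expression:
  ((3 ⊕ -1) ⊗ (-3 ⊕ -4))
((3 ⊕ -1) ⊗ (-3 ⊕ -4)) = -5

Expand innermost to outermost. Recall ⊕ takes the minimum of its arguments and ⊗ takes their sum. Working out the expression ((3 ⊕ -1) ⊗ (-3 ⊕ -4)) gives -5.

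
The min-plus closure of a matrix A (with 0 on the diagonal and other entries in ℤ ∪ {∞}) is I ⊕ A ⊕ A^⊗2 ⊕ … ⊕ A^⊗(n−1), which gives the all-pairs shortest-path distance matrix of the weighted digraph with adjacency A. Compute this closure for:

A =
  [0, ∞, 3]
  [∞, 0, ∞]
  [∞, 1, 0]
Closure =
  [0, 4, 3]
  [∞, 0, ∞]
  [∞, 1, 0]

This is the Floyd-Warshall all-pairs shortest-path computation. For each intermediate vertex k = 0, 1, …, 2, update dist[i][j] ← min(dist[i][j], dist[i][k] + dist[k][j]). The final matrix gives, for each (i, j), the minimum total weight of any directed path from i to j (possibly empty when i = j).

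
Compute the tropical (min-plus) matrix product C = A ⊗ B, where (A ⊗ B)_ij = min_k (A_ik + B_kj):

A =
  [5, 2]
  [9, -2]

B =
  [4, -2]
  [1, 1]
A ⊗ B =
  [3, 3]
  [-1, -1]

Apply the min-plus product entry-by-entry:
  C[0][0] = min over k of (A[0][0] + B[0][0] = 5 + 4 = 9, A[0][1] + B[1][0] = 2 + 1 = 3) = 3 (attained at k = 1)
  C[0][1] = min over k of (A[0][0] + B[0][1] = 5 + -2 = 3, A[0][1] + B[1][1] = 2 + 1 = 3) = 3 (attained at k = 0)
  C[1][0] = min over k of (A[1][0] + B[0][0] = 9 + 4 = 13, A[1][1] + B[1][0] = -2 + 1 = -1) = -1 (attained at k = 1)
  C[1][1] = min over k of (A[1][0] + B[0][1] = 9 + -2 = 7, A[1][1] + B[1][1] = -2 + 1 = -1) = -1 (attained at k = 1)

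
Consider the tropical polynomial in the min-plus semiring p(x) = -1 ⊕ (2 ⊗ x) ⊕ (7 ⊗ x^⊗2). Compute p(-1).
p(-1) = -1

A tropical monomial a ⊗ x^⊗i evaluates to a + i · x. Evaluating each term at x = -1:
  Term 0 contributes -1 + 0 · -1 = -1
  Term 1 contributes 2 + 1 · -1 = 1
  Term 2 contributes 7 + 2 · -1 = 5
p(-1) = ⊕ of these = min[-1, 1, 5] = -1.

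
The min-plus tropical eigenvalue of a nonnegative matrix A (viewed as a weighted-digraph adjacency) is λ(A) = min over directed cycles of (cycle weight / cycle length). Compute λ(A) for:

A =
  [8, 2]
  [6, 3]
λ(A) = 3

Enumerate directed cycles and compute their means (weight / length). Sample:
  cycle 0 → 0: weight = 8, length = 1, mean = 8/1 ≈ 8.000
  cycle 1 → 1: weight = 3, length = 1, mean = 3/1 ≈ 3.000
  cycle 0 → 1 → 0: weight = 8, length = 2, mean = 8/2 ≈ 4.000
  cycle 1 → 0 → 1: weight = 8, length = 2, mean = 8/2 ≈ 4.000
Minimum mean = 3.000, attained e.g. along the cycle 1 → 1 with weight 3 and length 1. So λ(A) = 3/1 = 3.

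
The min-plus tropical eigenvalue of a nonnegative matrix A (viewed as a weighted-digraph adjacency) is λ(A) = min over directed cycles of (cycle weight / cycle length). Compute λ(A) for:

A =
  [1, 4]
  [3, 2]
λ(A) = 1

Enumerate directed cycles and compute their means (weight / length). Sample:
  cycle 0 → 0: weight = 1, length = 1, mean = 1/1 ≈ 1.000
  cycle 1 → 1: weight = 2, length = 1, mean = 2/1 ≈ 2.000
  cycle 0 → 1 → 0: weight = 7, length = 2, mean = 7/2 ≈ 3.500
  cycle 1 → 0 → 1: weight = 7, length = 2, mean = 7/2 ≈ 3.500
Minimum mean = 1.000, attained e.g. along the cycle 0 → 0 with weight 1 and length 1. So λ(A) = 1/1 = 1.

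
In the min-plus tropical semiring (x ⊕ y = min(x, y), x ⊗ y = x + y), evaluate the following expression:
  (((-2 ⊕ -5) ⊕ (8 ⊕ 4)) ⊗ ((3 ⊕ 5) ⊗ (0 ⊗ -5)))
(((-2 ⊕ -5) ⊕ (8 ⊕ 4)) ⊗ ((3 ⊕ 5) ⊗ (0 ⊗ -5))) = -7

Expand innermost to outermost. Recall ⊕ takes the minimum of its arguments and ⊗ takes their sum. Working out the expression (((-2 ⊕ -5) ⊕ (8 ⊕ 4)) ⊗ ((3 ⊕ 5) ⊗ (0 ⊗ -5))) gives -7.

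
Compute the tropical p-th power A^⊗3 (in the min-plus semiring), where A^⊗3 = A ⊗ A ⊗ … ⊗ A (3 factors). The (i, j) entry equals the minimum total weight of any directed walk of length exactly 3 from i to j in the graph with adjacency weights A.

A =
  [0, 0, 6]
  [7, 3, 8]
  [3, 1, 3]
A^⊗3 =
  [0, 0, 6]
  [7, 7, 13]
  [3, 3, 9]

Each entry (A^⊗3)_ij equals the minimum over all length-3 walks i = v_0 → v_1 → … → v_3 = j of Σ_t A[v_t][v_{t+1}]. For example, for (i, j) = (0, 2) we minimise over 9 possible intermediate vertex sequences; the minimum is 6, attained along the walk 0 → 0 → 0 → 2.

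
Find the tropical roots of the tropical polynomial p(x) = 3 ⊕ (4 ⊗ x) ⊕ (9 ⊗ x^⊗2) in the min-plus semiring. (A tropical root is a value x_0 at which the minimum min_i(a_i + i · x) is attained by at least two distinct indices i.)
Roots: {-5, -1}

Each tropical root is a break point of the lower envelope of the lines y = a_i + i · x (there are 3 lines, with slopes 0, 1, ..., 2). Only the lines that attain the minimum somewhere contribute to roots; other lines are dominated. Here the surviving (envelope) indices are i = 2, i = 1, i = 0.
Intersections between consecutive envelope lines give the roots: for adjacent envelope indices i < j the intersection is x = (a_i − a_j) / (j − i). Reading off the sorted break points: {-5, -1}.
Verification: at each break x_0, at least two indices attain the minimum of min_i(a_i + i · x_0).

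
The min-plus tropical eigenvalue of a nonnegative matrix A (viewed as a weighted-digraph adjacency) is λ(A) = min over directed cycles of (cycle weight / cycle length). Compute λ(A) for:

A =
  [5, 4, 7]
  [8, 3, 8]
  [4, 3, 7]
λ(A) = 3

Enumerate directed cycles and compute their means (weight / length). Sample:
  cycle 0 → 0: weight = 5, length = 1, mean = 5/1 ≈ 5.000
  cycle 1 → 1: weight = 3, length = 1, mean = 3/1 ≈ 3.000
  cycle 2 → 2: weight = 7, length = 1, mean = 7/1 ≈ 7.000
  cycle 0 → 1 → 0: weight = 12, length = 2, mean = 12/2 ≈ 6.000
  cycle 0 → 2 → 0: weight = 11, length = 2, mean = 11/2 ≈ 5.500
  cycle 1 → 0 → 1: weight = 12, length = 2, mean = 12/2 ≈ 6.000
Minimum mean = 3.000, attained e.g. along the cycle 1 → 1 with weight 3 and length 1. So λ(A) = 3/1 = 3.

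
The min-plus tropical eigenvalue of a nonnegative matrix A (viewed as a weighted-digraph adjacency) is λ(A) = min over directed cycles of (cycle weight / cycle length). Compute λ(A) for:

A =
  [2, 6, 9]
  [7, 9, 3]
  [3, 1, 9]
λ(A) = 2

Enumerate directed cycles and compute their means (weight / length). Sample:
  cycle 0 → 0: weight = 2, length = 1, mean = 2/1 ≈ 2.000
  cycle 1 → 1: weight = 9, length = 1, mean = 9/1 ≈ 9.000
  cycle 2 → 2: weight = 9, length = 1, mean = 9/1 ≈ 9.000
  cycle 0 → 1 → 0: weight = 13, length = 2, mean = 13/2 ≈ 6.500
  cycle 0 → 2 → 0: weight = 12, length = 2, mean = 12/2 ≈ 6.000
  cycle 1 → 0 → 1: weight = 13, length = 2, mean = 13/2 ≈ 6.500
Minimum mean = 2.000, attained e.g. along the cycle 0 → 0 with weight 2 and length 1. So λ(A) = 2/1 = 2.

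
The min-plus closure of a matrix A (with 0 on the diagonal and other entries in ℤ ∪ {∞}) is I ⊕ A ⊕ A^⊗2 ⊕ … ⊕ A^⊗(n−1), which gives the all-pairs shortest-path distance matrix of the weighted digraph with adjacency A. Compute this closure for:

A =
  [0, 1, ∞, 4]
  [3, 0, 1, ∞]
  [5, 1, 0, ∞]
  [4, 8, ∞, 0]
Closure =
  [0, 1, 2, 4]
  [3, 0, 1, 7]
  [4, 1, 0, 8]
  [4, 5, 6, 0]

This is the Floyd-Warshall all-pairs shortest-path computation. For each intermediate vertex k = 0, 1, …, 3, update dist[i][j] ← min(dist[i][j], dist[i][k] + dist[k][j]). The final matrix gives, for each (i, j), the minimum total weight of any directed path from i to j (possibly empty when i = j).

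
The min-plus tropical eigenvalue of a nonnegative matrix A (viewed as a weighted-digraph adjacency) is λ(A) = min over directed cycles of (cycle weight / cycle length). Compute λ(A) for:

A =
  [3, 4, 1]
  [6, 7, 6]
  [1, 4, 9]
λ(A) = 1

Enumerate directed cycles and compute their means (weight / length). Sample:
  cycle 0 → 0: weight = 3, length = 1, mean = 3/1 ≈ 3.000
  cycle 1 → 1: weight = 7, length = 1, mean = 7/1 ≈ 7.000
  cycle 2 → 2: weight = 9, length = 1, mean = 9/1 ≈ 9.000
  cycle 0 → 1 → 0: weight = 10, length = 2, mean = 10/2 ≈ 5.000
  cycle 0 → 2 → 0: weight = 2, length = 2, mean = 2/2 ≈ 1.000
  cycle 1 → 0 → 1: weight = 10, length = 2, mean = 10/2 ≈ 5.000
Minimum mean = 1.000, attained e.g. along the cycle 0 → 2 → 0 with weight 2 and length 2. So λ(A) = 2/2 = 1.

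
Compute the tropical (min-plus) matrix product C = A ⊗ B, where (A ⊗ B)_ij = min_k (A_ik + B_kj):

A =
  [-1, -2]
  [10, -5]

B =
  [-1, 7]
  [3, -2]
A ⊗ B =
  [-2, -4]
  [-2, -7]

Apply the min-plus product entry-by-entry:
  C[0][0] = min over k of (A[0][0] + B[0][0] = -1 + -1 = -2, A[0][1] + B[1][0] = -2 + 3 = 1) = -2 (attained at k = 0)
  C[0][1] = min over k of (A[0][0] + B[0][1] = -1 + 7 = 6, A[0][1] + B[1][1] = -2 + -2 = -4) = -4 (attained at k = 1)
  C[1][0] = min over k of (A[1][0] + B[0][0] = 10 + -1 = 9, A[1][1] + B[1][0] = -5 + 3 = -2) = -2 (attained at k = 1)
  C[1][1] = min over k of (A[1][0] + B[0][1] = 10 + 7 = 17, A[1][1] + B[1][1] = -5 + -2 = -7) = -7 (attained at k = 1)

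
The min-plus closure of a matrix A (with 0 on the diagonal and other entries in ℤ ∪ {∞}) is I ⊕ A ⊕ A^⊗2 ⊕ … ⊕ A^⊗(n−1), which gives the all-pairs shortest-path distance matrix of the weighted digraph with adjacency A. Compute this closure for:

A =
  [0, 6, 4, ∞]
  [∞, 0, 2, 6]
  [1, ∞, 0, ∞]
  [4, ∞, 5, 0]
Closure =
  [0, 6, 4, 12]
  [3, 0, 2, 6]
  [1, 7, 0, 13]
  [4, 10, 5, 0]

This is the Floyd-Warshall all-pairs shortest-path computation. For each intermediate vertex k = 0, 1, …, 3, update dist[i][j] ← min(dist[i][j], dist[i][k] + dist[k][j]). The final matrix gives, for each (i, j), the minimum total weight of any directed path from i to j (possibly empty when i = j).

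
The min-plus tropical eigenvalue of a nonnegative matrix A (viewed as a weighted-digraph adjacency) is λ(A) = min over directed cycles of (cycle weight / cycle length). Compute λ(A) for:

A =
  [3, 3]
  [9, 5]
λ(A) = 3

Enumerate directed cycles and compute their means (weight / length). Sample:
  cycle 0 → 0: weight = 3, length = 1, mean = 3/1 ≈ 3.000
  cycle 1 → 1: weight = 5, length = 1, mean = 5/1 ≈ 5.000
  cycle 0 → 1 → 0: weight = 12, length = 2, mean = 12/2 ≈ 6.000
  cycle 1 → 0 → 1: weight = 12, length = 2, mean = 12/2 ≈ 6.000
Minimum mean = 3.000, attained e.g. along the cycle 0 → 0 with weight 3 and length 1. So λ(A) = 3/1 = 3.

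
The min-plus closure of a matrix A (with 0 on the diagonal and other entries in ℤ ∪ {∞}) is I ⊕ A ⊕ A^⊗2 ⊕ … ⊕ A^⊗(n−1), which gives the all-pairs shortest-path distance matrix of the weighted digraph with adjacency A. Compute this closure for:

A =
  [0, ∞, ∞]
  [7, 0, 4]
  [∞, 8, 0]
Closure =
  [0, ∞, ∞]
  [7, 0, 4]
  [15, 8, 0]

This is the Floyd-Warshall all-pairs shortest-path computation. For each intermediate vertex k = 0, 1, …, 2, update dist[i][j] ← min(dist[i][j], dist[i][k] + dist[k][j]). The final matrix gives, for each (i, j), the minimum total weight of any directed path from i to j (possibly empty when i = j).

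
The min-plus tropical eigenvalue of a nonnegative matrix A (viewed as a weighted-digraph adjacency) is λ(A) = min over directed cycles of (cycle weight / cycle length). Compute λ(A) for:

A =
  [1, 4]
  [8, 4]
λ(A) = 1

Enumerate directed cycles and compute their means (weight / length). Sample:
  cycle 0 → 0: weight = 1, length = 1, mean = 1/1 ≈ 1.000
  cycle 1 → 1: weight = 4, length = 1, mean = 4/1 ≈ 4.000
  cycle 0 → 1 → 0: weight = 12, length = 2, mean = 12/2 ≈ 6.000
  cycle 1 → 0 → 1: weight = 12, length = 2, mean = 12/2 ≈ 6.000
Minimum mean = 1.000, attained e.g. along the cycle 0 → 0 with weight 1 and length 1. So λ(A) = 1/1 = 1.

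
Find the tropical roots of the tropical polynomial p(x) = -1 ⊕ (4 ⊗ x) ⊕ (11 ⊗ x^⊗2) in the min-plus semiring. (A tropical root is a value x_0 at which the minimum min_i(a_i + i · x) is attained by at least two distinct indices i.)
Roots: {-7, -5}

Each tropical root is a break point of the lower envelope of the lines y = a_i + i · x (there are 3 lines, with slopes 0, 1, ..., 2). Only the lines that attain the minimum somewhere contribute to roots; other lines are dominated. Here the surviving (envelope) indices are i = 2, i = 1, i = 0.
Intersections between consecutive envelope lines give the roots: for adjacent envelope indices i < j the intersection is x = (a_i − a_j) / (j − i). Reading off the sorted break points: {-7, -5}.
Verification: at each break x_0, at least two indices attain the minimum of min_i(a_i + i · x_0).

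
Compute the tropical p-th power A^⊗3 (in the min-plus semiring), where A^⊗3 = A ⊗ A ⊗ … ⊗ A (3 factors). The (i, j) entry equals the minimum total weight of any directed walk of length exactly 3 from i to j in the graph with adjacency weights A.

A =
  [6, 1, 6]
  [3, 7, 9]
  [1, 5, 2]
A^⊗3 =
  [9, 5, 10]
  [7, 10, 11]
  [5, 4, 6]

Each entry (A^⊗3)_ij equals the minimum over all length-3 walks i = v_0 → v_1 → … → v_3 = j of Σ_t A[v_t][v_{t+1}]. For example, for (i, j) = (0, 2) we minimise over 9 possible intermediate vertex sequences; the minimum is 10, attained along the walk 0 → 1 → 0 → 2.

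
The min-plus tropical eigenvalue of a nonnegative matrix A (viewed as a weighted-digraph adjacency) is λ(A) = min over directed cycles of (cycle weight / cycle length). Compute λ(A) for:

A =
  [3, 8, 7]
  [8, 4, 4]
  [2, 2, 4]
λ(A) = 3

Enumerate directed cycles and compute their means (weight / length). Sample:
  cycle 0 → 0: weight = 3, length = 1, mean = 3/1 ≈ 3.000
  cycle 1 → 1: weight = 4, length = 1, mean = 4/1 ≈ 4.000
  cycle 2 → 2: weight = 4, length = 1, mean = 4/1 ≈ 4.000
  cycle 0 → 1 → 0: weight = 16, length = 2, mean = 16/2 ≈ 8.000
  cycle 0 → 2 → 0: weight = 9, length = 2, mean = 9/2 ≈ 4.500
  cycle 1 → 0 → 1: weight = 16, length = 2, mean = 16/2 ≈ 8.000
Minimum mean = 3.000, attained e.g. along the cycle 0 → 0 with weight 3 and length 1. So λ(A) = 3/1 = 3.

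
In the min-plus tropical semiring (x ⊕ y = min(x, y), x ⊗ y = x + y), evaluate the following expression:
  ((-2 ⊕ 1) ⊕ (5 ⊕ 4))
((-2 ⊕ 1) ⊕ (5 ⊕ 4)) = -2

Expand innermost to outermost. Recall ⊕ takes the minimum of its arguments and ⊗ takes their sum. Working out the expression ((-2 ⊕ 1) ⊕ (5 ⊕ 4)) gives -2.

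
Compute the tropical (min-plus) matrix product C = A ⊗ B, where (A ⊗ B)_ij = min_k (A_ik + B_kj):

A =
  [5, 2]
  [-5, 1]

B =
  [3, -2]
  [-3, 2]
A ⊗ B =
  [-1, 3]
  [-2, -7]

Apply the min-plus product entry-by-entry:
  C[0][0] = min over k of (A[0][0] + B[0][0] = 5 + 3 = 8, A[0][1] + B[1][0] = 2 + -3 = -1) = -1 (attained at k = 1)
  C[0][1] = min over k of (A[0][0] + B[0][1] = 5 + -2 = 3, A[0][1] + B[1][1] = 2 + 2 = 4) = 3 (attained at k = 0)
  C[1][0] = min over k of (A[1][0] + B[0][0] = -5 + 3 = -2, A[1][1] + B[1][0] = 1 + -3 = -2) = -2 (attained at k = 0)
  C[1][1] = min over k of (A[1][0] + B[0][1] = -5 + -2 = -7, A[1][1] + B[1][1] = 1 + 2 = 3) = -7 (attained at k = 0)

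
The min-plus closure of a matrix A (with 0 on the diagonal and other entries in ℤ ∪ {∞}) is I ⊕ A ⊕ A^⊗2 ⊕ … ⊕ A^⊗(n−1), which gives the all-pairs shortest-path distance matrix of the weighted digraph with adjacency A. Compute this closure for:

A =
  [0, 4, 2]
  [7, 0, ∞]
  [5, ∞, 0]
Closure =
  [0, 4, 2]
  [7, 0, 9]
  [5, 9, 0]

This is the Floyd-Warshall all-pairs shortest-path computation. For each intermediate vertex k = 0, 1, …, 2, update dist[i][j] ← min(dist[i][j], dist[i][k] + dist[k][j]). The final matrix gives, for each (i, j), the minimum total weight of any directed path from i to j (possibly empty when i = j).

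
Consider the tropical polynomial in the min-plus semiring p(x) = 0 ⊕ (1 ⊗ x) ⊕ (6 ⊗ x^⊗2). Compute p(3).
p(3) = 0

A tropical monomial a ⊗ x^⊗i evaluates to a + i · x. Evaluating each term at x = 3:
  Term 0 contributes 0 + 0 · 3 = 0
  Term 1 contributes 1 + 1 · 3 = 4
  Term 2 contributes 6 + 2 · 3 = 12
p(3) = ⊕ of these = min[0, 4, 12] = 0.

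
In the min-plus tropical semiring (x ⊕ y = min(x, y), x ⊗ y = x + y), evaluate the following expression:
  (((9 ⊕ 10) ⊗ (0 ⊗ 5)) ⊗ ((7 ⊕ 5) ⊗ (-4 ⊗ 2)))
(((9 ⊕ 10) ⊗ (0 ⊗ 5)) ⊗ ((7 ⊕ 5) ⊗ (-4 ⊗ 2))) = 17

Expand innermost to outermost. Recall ⊕ takes the minimum of its arguments and ⊗ takes their sum. Working out the expression (((9 ⊕ 10) ⊗ (0 ⊗ 5)) ⊗ ((7 ⊕ 5) ⊗ (-4 ⊗ 2))) gives 17.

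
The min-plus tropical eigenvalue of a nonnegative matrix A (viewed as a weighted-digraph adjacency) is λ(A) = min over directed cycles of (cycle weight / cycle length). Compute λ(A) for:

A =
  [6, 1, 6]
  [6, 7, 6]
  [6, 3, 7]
λ(A) = 7/2

Enumerate directed cycles and compute their means (weight / length). Sample:
  cycle 0 → 0: weight = 6, length = 1, mean = 6/1 ≈ 6.000
  cycle 1 → 1: weight = 7, length = 1, mean = 7/1 ≈ 7.000
  cycle 2 → 2: weight = 7, length = 1, mean = 7/1 ≈ 7.000
  cycle 0 → 1 → 0: weight = 7, length = 2, mean = 7/2 ≈ 3.500
  cycle 0 → 2 → 0: weight = 12, length = 2, mean = 12/2 ≈ 6.000
  cycle 1 → 0 → 1: weight = 7, length = 2, mean = 7/2 ≈ 3.500
Minimum mean = 3.500, attained e.g. along the cycle 0 → 1 → 0 with weight 7 and length 2. So λ(A) = 7/2 = 7/2.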